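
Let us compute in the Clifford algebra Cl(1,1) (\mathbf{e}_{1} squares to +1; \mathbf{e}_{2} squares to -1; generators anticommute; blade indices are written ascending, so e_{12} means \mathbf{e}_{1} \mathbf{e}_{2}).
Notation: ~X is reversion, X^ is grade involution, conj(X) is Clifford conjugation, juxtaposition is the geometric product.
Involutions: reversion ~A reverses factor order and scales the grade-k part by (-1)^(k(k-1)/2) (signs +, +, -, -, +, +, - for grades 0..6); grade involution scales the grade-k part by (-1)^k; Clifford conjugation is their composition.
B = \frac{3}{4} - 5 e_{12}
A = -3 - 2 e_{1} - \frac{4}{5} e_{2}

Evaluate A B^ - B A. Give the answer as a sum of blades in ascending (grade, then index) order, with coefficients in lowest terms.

first term: -\frac{9}{4} + \frac{5}{2} e_{1} + \frac{47}{5} e_{2} + 15 e_{12}
second term: -\frac{9}{4} - \frac{11}{2} e_{1} - \frac{53}{5} e_{2} + 15 e_{12}
Answer: 8 e_{1} + 20 e_{2}


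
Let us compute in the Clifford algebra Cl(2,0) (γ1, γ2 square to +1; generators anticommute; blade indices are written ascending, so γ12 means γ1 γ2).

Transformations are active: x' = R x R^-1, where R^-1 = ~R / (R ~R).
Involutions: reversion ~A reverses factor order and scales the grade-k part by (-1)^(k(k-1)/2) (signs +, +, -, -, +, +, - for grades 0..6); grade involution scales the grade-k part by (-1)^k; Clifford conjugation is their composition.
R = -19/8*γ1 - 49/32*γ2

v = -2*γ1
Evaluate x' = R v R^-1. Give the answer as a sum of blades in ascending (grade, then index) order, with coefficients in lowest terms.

~R = -19/8*γ1 - 49/32*γ2, and R ~R = 8177/1024, so R^-1 = ~R / (8177/1024).
R v = 19/4 - 49/16*γ12
Answer: -6750/8177*γ1 - 14896/8177*γ2


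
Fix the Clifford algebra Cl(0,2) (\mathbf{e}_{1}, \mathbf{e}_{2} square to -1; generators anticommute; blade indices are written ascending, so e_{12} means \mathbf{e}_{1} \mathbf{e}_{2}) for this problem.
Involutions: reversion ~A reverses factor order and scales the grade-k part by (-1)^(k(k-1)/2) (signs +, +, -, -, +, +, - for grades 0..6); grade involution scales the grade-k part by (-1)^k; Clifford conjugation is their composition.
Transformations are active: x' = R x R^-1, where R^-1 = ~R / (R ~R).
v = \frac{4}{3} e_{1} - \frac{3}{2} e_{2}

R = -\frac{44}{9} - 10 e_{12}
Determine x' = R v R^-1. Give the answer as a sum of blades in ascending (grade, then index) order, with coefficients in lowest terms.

~R = -\frac{44}{9} + 10 e_{12}, and R ~R = \frac{10036}{81}, so R^-1 = ~R / (\frac{10036}{81}).
R v = -\frac{581}{27} e_{1} - 6 e_{2}
Answer: \frac{2746}{7527} e_{1} + \frac{9903}{5018} e_{2}


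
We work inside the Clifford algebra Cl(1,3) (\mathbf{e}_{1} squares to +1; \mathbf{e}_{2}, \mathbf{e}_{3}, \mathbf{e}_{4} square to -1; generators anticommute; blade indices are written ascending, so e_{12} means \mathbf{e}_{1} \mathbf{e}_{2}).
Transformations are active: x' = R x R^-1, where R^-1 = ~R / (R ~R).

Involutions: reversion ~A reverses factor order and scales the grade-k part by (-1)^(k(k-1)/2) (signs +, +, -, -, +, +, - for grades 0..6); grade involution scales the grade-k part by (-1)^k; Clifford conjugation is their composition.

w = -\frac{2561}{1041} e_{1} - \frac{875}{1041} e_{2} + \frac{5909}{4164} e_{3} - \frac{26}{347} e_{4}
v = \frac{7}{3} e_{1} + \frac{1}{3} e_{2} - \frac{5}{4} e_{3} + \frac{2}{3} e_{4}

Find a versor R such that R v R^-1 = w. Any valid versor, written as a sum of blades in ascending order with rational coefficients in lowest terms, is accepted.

Construction: equal norms (both \frac{479}{144}) license R = v + w = -\frac{44}{347} e_{1} - \frac{176}{347} e_{2} + \frac{176}{1041} e_{3} + \frac{616}{1041} e_{4} — nothing changes along that direction, while (v - w)/2 changes sign, so v maps onto w.
Answer: -\frac{44}{347} e_{1} - \frac{176}{347} e_{2} + \frac{176}{1041} e_{3} + \frac{616}{1041} e_{4}


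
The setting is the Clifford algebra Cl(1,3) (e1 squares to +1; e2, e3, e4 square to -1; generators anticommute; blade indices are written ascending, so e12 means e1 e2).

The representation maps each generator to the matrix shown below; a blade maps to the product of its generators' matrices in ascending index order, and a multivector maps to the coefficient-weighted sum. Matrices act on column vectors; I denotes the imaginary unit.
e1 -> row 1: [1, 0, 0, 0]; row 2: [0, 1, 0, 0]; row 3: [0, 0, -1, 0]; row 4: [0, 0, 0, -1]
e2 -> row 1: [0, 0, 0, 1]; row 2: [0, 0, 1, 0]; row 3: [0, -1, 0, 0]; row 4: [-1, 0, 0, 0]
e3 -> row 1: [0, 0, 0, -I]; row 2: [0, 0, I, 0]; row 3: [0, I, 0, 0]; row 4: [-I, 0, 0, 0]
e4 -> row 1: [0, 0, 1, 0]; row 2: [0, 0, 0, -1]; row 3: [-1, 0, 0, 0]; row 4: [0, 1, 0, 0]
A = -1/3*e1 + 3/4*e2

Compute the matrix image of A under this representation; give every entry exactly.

M = (-1/3)*rho(e1) + (3/4)*rho(e2), summed entrywise:
Answer: row 1: [-1/3, 0, 0, 3/4]; row 2: [0, -1/3, 3/4, 0]; row 3: [0, -3/4, 1/3, 0]; row 4: [-3/4, 0, 0, 1/3]


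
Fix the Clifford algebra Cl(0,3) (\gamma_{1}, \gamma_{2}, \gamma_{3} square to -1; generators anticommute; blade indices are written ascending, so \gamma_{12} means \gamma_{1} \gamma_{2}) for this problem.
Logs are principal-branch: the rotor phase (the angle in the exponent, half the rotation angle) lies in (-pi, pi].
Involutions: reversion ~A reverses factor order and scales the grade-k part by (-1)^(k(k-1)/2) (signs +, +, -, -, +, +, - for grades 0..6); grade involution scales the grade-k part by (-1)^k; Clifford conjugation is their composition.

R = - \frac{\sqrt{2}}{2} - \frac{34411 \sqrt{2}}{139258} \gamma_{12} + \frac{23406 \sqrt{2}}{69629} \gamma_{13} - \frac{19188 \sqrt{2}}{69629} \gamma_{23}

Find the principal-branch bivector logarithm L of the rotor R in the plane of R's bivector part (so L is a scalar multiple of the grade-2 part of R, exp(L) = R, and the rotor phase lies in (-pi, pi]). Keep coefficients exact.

The scalar part of R is - \frac{\sqrt{2}}{2}, and that scalar determines the rotor phase on the principal branch; recovering the unit plane as bivector-part over sine of the phase gives L = phase * plane.
Concretely: cos(phase) = - \frac{\sqrt{2}}{2} gives phase = ±\frac{3 \pi}{4}, and since phase/sin(phase) is even the sign is immaterial: L = (phase/sin(phase)) * <R>_2 = (\frac{3 \sqrt{2} \pi}{4}) * <R>_2.
Answer: - \frac{103233 \pi}{278516} \gamma_{12} + \frac{35109 \pi}{69629} \gamma_{13} - \frac{28782 \pi}{69629} \gamma_{23}


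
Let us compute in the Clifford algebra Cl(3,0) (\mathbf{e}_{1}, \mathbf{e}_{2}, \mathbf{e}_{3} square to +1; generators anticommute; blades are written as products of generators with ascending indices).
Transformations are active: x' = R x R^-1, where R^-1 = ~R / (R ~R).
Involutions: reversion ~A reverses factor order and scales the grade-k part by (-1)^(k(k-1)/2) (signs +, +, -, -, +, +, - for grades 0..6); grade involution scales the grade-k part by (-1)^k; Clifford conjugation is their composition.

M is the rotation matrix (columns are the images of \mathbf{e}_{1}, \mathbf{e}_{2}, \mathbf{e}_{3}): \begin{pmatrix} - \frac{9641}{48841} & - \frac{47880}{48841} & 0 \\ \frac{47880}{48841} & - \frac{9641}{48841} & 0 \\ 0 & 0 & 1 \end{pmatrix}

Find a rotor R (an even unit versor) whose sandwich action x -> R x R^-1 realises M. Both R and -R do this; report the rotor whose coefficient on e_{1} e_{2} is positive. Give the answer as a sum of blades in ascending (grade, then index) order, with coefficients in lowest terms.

Method: write R = a + b12*e_{1} e_{2} + b13*e_{1} e_{3} + b23*e_{2} e_{3} with a^2 + b12^2 + b13^2 + b23^2 = 1 (so R^-1 = ~R). Expanding the columns R e_j ~R gives tr M = 4a^2 - 1 and, from the antisymmetric part, M21 - M12 = -4a*b12, M13 - M31 = 4a*b13, M32 - M23 = -4a*b23.
Here tr M = \frac{29559}{48841}, so a^2 = (1 + tr M)/4 = \frac{19600}{48841} and a = ±\frac{140}{221}. Taking a = \frac{140}{221}: M21 - M12 = \frac{95760}{48841}, M13 - M31 = 0, M32 - M23 = 0, giving b12 = -\frac{171}{221}, b13 = 0, b23 = 0, i.e. R = \frac{140}{221} - \frac{171}{221} e_{1} e_{2}.
Its e_{1} e_{2} coefficient is negative, so report the other preimage -R.
Answer: -\frac{140}{221} + \frac{171}{221} e_{1} e_{2}. Note: both R and -R realise this M (trace \frac{29559}{48841}); the covering map identifies them, and the e_{1} e_{2}-coefficient sign is the tie-breaker.


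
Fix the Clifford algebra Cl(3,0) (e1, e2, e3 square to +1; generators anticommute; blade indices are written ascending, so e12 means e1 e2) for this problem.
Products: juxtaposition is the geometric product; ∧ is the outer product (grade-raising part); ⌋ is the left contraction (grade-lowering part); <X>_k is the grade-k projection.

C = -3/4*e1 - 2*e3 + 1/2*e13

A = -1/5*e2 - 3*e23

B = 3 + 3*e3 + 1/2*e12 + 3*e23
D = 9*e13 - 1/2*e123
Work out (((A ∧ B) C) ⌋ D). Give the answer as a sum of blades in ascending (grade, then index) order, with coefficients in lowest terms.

step 1: -3/5*e2 - 48/5*e23
step 2: 96/5*e2 - 21/4*e12 + 6/5*e23 + 15/2*e123
step 3: 15/4 + 3/5*e1 - 21/8*e3 + 48/5*e13
Answer: 15/4 + 3/5*e1 - 21/8*e3 + 48/5*e13


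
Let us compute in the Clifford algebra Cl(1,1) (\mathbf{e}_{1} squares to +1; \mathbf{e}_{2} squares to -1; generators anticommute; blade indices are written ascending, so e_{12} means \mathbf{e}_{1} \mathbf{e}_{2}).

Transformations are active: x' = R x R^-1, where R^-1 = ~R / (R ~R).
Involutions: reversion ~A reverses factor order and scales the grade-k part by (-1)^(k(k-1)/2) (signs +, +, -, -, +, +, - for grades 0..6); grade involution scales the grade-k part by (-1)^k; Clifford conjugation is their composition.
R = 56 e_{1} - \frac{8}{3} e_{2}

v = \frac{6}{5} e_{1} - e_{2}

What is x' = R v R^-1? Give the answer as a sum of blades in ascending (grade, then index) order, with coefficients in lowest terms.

~R = 56 e_{1} - \frac{8}{3} e_{2}, and R ~R = \frac{28160}{9}, so R^-1 = ~R / (\frac{28160}{9}).
R v = \frac{968}{15} - \frac{264}{5} e_{12}
Answer: \frac{111}{100} e_{1} + \frac{89}{100} e_{2}


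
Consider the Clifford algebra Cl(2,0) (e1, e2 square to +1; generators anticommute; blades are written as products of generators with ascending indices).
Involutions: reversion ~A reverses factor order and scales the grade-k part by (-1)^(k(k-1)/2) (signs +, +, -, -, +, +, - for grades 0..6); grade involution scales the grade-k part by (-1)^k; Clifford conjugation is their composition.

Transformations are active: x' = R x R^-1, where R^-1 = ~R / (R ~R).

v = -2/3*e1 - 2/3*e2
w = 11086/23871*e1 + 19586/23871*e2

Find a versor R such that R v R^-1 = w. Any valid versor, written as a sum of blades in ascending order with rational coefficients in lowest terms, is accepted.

Reasoning: v^2 = w^2 = 8/9 since conjugation preserves the quadratic form; R = v + w = -4828/23871*e1 + 1224/7957*e2 is then valid when invertible, keeping its own part and reversing (v - w)/2.
Answer: -4828/23871*e1 + 1224/7957*e2


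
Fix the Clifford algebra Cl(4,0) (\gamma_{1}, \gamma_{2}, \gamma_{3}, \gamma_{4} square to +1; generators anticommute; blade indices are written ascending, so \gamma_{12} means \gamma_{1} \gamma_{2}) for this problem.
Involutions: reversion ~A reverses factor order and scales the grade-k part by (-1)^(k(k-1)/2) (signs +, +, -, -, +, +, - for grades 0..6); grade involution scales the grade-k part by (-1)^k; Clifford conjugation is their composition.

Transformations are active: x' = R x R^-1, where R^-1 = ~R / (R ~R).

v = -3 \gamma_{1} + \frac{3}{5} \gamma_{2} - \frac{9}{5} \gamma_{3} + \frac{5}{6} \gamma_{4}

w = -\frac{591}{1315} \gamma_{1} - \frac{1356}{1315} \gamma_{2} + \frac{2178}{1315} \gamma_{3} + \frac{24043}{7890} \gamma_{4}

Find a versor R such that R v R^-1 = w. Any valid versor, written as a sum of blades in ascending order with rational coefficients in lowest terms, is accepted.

Why this works: both vectors square to \frac{2393}{180}, so q(v) = q(w) and R = v + w = -\frac{4536}{1315} \gamma_{1} - \frac{567}{1315} \gamma_{2} - \frac{189}{1315} \gamma_{3} + \frac{5103}{1315} \gamma_{4} carries v to w — its own direction survives, the complement (v - w)/2 flips.
Answer: -\frac{4536}{1315} \gamma_{1} - \frac{567}{1315} \gamma_{2} - \frac{189}{1315} \gamma_{3} + \frac{5103}{1315} \gamma_{4}


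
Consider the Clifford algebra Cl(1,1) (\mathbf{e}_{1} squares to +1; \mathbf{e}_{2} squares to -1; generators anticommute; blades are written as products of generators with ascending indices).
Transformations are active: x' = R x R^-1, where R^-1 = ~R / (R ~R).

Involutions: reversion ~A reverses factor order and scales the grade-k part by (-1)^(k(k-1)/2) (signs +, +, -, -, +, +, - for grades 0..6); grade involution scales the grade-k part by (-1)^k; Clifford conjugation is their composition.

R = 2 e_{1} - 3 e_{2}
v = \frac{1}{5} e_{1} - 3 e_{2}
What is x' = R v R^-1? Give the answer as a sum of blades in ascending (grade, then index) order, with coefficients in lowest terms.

~R = 2 e_{1} - 3 e_{2}, and R ~R = -5, so R^-1 = ~R / (-5).
R v = -\frac{43}{5} - \frac{27}{5} e_{1} e_{2}
Answer: \frac{167}{25} e_{1} - \frac{183}{25} e_{2}


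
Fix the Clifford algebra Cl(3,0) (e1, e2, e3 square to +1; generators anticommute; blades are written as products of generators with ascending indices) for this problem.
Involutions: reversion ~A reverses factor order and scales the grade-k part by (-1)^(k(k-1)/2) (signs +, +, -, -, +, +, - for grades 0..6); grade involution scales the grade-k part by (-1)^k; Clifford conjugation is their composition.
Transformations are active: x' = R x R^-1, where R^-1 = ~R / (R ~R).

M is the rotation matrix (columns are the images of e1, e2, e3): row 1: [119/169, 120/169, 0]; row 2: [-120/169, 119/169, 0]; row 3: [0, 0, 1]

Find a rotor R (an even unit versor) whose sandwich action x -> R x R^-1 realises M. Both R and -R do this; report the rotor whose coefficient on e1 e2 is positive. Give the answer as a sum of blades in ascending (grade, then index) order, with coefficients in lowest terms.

Method: write R = a + b12*e1 e2 + b13*e1 e3 + b23*e2 e3 with a^2 + b12^2 + b13^2 + b23^2 = 1 (so R^-1 = ~R). Expanding the columns R e_j ~R gives tr M = 4a^2 - 1 and, from the antisymmetric part, M21 - M12 = -4a*b12, M13 - M31 = 4a*b13, M32 - M23 = -4a*b23.
Here tr M = 407/169, so a^2 = (1 + tr M)/4 = 144/169 and a = ±12/13. Taking a = 12/13: M21 - M12 = -240/169, M13 - M31 = 0, M32 - M23 = 0, giving b12 = 5/13, b13 = 0, b23 = 0, i.e. R = 12/13 + 5/13*e1 e2.
Its e1 e2 coefficient is already positive.
Answer: 12/13 + 5/13*e1 e2. Recall the cover is two-to-one: with M of trace 407/169, both preimages act alike, and the stated e1 e2 sign chooses the sheet.


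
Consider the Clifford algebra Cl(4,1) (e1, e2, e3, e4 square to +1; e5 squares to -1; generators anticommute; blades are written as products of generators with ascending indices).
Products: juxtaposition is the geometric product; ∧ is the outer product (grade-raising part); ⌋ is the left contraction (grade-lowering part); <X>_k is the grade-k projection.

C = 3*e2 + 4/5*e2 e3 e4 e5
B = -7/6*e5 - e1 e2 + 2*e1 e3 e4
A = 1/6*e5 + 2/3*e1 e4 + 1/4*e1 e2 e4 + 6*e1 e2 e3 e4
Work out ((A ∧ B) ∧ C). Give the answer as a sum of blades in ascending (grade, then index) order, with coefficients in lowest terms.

step 1: -1/6*e1 e2 e5 - 7/9*e1 e4 e5 - 7/24*e1 e2 e4 e5 - 1/3*e1 e3 e4 e5 - 7*e1 e2 e3 e4 e5
step 2: -7/3*e1 e2 e4 e5 + e1 e2 e3 e4 e5
Answer: -7/3*e1 e2 e4 e5 + e1 e2 e3 e4 e5


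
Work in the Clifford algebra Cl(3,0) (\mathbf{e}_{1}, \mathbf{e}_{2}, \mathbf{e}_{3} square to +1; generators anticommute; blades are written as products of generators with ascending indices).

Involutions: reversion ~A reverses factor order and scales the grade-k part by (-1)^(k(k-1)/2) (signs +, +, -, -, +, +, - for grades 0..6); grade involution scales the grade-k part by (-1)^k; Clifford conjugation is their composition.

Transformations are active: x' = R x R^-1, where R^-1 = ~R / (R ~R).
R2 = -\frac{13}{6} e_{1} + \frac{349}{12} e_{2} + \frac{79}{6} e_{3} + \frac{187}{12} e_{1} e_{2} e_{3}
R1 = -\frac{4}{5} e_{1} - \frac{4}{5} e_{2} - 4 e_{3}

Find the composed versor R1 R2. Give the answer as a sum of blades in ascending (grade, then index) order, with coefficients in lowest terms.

Distribute over the terms of R1 (each basis-blade product reordered to ascending indices, repeated generators contracted through their squares):
(-\frac{4}{5} e_{1}) R2 = \frac{26}{15} - \frac{349}{15} e_{1} e_{2} - \frac{158}{15} e_{1} e_{3} - \frac{187}{15} e_{2} e_{3}
(-\frac{4}{5} e_{2}) R2 = -\frac{349}{15} - \frac{26}{15} e_{1} e_{2} + \frac{187}{15} e_{1} e_{3} - \frac{158}{15} e_{2} e_{3}
(-4 e_{3}) R2 = -\frac{158}{3} - \frac{187}{3} e_{1} e_{2} - \frac{26}{3} e_{1} e_{3} + \frac{349}{3} e_{2} e_{3}
Summing the partial products and collecting blades:
Answer: -\frac{371}{5} - \frac{262}{3} e_{1} e_{2} - \frac{101}{15} e_{1} e_{3} + \frac{280}{3} e_{2} e_{3}


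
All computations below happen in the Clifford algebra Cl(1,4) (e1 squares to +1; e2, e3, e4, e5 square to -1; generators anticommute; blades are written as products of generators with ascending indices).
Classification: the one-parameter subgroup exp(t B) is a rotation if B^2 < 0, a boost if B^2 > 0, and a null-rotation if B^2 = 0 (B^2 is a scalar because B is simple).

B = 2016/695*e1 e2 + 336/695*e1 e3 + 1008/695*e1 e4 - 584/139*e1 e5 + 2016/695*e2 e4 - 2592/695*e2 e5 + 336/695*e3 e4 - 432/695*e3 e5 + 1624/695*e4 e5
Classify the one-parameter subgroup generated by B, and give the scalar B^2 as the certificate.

B^2 term by term: the squares give (2016/695)^2*(e1 e2)^2 + (336/695)^2*(e1 e3)^2 + (1008/695)^2*(e1 e4)^2 + (-584/139)^2*(e1 e5)^2 + (2016/695)^2*(e2 e4)^2 + (-2592/695)^2*(e2 e5)^2 + (336/695)^2*(e3 e4)^2 + (-432/695)^2*(e3 e5)^2 + (1624/695)^2*(e4 e5)^2 = 4064256/483025*(+1) + 112896/483025*(+1) + 1016064/483025*(+1) + 341056/19321*(+1) + 4064256/483025*(-1) + 6718464/483025*(-1) + 112896/483025*(-1) + 186624/483025*(-1) + 2637376/483025*(-1) = 0 (each basis 2-blade squares to minus the product of its generators' squares); cross terms between blades sharing an index anticommute and cancel; the commuting (index-disjoint) pairs give grade-4 terms 2*c*c'*(blade product), which cancel blade by blade — e1 e2 e3 e4: 1354752/483025 - 1354752/483025 = 0; e1 e2 e3 e5: -1741824/483025 + 1741824/483025 = 0; e1 e2 e4 e5: 6547968/483025 + 5225472/483025 - 2354688/96605 = 0; e1 e3 e4 e5: 1091328/483025 + 870912/483025 - 392448/96605 = 0; e2 e3 e4 e5: 1741824/483025 - 1741824/483025 = 0 — confirming B is simple. So B^2 = 0.
Answer: null-rotation, certificate B^2 = 0. Certificate logic: 0 is a conjugation-invariant scalar, so its sign fixes rotation versus boost versus null-rotation outright.


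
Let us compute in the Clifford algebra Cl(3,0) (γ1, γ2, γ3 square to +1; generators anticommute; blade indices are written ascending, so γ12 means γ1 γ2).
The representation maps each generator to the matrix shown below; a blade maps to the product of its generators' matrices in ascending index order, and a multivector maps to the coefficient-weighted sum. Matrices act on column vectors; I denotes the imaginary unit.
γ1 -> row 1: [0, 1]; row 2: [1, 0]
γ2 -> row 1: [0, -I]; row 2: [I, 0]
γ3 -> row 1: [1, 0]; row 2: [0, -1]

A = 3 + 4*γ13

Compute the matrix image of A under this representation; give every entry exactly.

Bivector images (products of the table entries): rho(γ13) = rho(γ1)rho(γ3) = row 1: [0, -1]; row 2: [1, 0].
M = (3)*1 + (4)*rho(γ13), summed entrywise (1 is the identity matrix):
Answer: row 1: [3, -4]; row 2: [4, 3]


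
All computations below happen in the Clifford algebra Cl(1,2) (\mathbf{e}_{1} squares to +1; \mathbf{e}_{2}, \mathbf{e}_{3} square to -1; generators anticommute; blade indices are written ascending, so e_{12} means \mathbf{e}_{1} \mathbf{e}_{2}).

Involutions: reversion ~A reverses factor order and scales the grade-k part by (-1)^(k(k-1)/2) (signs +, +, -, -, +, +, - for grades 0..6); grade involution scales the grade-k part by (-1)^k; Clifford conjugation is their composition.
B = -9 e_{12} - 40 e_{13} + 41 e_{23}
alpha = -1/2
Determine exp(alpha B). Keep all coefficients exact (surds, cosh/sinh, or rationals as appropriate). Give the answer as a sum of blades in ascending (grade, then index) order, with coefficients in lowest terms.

B^2 term by term: the squares give (-9)^2*(e_{12})^2 + (-40)^2*(e_{13})^2 + (41)^2*(e_{23})^2 = 81*(+1) + 1600*(+1) + 1681*(-1) = 0 (each basis 2-blade squares to minus the product of its generators' squares); cross terms between blades sharing an index anticommute and cancel. So B^2 = 0.
B^2 = 0, hence only two terms survive: exp(alpha B) = 1 + alpha B (parabolic case).
Answer: 1 + \frac{9}{2} e_{12} + 20 e_{13} - \frac{41}{2} e_{23}


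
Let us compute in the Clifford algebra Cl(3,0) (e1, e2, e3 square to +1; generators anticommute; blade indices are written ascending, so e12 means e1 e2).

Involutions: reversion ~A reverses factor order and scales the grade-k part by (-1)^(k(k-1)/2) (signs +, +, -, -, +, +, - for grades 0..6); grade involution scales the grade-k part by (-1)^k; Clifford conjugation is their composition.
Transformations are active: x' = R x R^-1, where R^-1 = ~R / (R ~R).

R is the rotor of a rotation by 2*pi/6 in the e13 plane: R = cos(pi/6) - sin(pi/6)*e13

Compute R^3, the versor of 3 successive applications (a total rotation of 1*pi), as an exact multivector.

Half-angle bookkeeping: 3 applications in e13 add up to rotor phase 3*pi/6 = pi/2, so R^3 = cos(pi/2) - sin(pi/2)*e13.
cos(pi/2) = 0 and sin(pi/2) = 1, so R^3 = -e13. The net rotation is 1*pi; the rotor keeps the half-angle phase exactly.
Answer: -e13


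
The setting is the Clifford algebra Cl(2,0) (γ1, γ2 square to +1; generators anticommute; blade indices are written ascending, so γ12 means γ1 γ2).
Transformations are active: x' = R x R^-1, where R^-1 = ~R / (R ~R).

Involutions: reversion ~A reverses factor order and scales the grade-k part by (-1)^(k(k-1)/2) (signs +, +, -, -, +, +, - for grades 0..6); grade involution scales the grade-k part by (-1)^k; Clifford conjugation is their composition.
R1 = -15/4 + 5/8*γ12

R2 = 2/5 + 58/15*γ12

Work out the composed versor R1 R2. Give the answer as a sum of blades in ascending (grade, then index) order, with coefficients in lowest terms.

Distribute over the terms of R1 (each basis-blade product reordered to ascending indices, repeated generators contracted through their squares):
(-15/4) R2 = -3/2 - 29/2*γ12
(5/8*γ12) R2 = -29/12 + 1/4*γ12
Summing the partial products and collecting blades:
Answer: -47/12 - 57/4*γ12


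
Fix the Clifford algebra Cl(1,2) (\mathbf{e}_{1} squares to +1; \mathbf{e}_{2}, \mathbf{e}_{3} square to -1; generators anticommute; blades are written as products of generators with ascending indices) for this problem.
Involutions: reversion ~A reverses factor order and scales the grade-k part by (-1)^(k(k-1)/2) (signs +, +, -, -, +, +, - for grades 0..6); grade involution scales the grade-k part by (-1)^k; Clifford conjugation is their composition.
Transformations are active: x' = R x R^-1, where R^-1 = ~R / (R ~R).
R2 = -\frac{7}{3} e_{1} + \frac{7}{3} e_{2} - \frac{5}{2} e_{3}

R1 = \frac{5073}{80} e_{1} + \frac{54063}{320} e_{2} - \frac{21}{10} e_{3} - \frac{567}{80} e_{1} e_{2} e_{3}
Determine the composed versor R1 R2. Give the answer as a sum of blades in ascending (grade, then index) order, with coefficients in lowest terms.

Distribute over the terms of R2 (each basis-blade product reordered to ascending indices, repeated generators contracted through their squares):
R1 (-\frac{7}{3} e_{1}) = -\frac{11837}{80} + \frac{126147}{320} e_{1} e_{2} - \frac{49}{10} e_{1} e_{3} + \frac{1323}{80} e_{2} e_{3}
R1 (\frac{7}{3} e_{2}) = -\frac{126147}{320} + \frac{11837}{80} e_{1} e_{2} - \frac{1323}{80} e_{1} e_{3} + \frac{49}{10} e_{2} e_{3}
R1 (-\frac{5}{2} e_{3}) = -\frac{21}{4} - \frac{567}{32} e_{1} e_{2} - \frac{5073}{32} e_{1} e_{3} - \frac{54063}{128} e_{2} e_{3}
Summing the partial products and collecting blades:
Answer: -\frac{35035}{64} + \frac{33565}{64} e_{1} e_{2} - \frac{5759}{32} e_{1} e_{3} - \frac{51319}{128} e_{2} e_{3}


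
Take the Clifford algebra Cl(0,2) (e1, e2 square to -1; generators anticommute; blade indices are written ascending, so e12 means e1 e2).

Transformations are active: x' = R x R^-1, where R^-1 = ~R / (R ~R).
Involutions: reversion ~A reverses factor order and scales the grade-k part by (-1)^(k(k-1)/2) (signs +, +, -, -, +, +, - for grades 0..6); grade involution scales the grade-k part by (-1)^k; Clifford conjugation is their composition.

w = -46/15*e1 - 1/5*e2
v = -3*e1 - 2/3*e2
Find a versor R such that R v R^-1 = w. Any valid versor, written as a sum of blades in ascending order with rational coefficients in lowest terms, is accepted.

Since q(v) = q(w) = -85/9, the sum R = v + w = -91/15*e1 - 13/15*e2 does the job whenever invertible.
Answer: -91/15*e1 - 13/15*e2


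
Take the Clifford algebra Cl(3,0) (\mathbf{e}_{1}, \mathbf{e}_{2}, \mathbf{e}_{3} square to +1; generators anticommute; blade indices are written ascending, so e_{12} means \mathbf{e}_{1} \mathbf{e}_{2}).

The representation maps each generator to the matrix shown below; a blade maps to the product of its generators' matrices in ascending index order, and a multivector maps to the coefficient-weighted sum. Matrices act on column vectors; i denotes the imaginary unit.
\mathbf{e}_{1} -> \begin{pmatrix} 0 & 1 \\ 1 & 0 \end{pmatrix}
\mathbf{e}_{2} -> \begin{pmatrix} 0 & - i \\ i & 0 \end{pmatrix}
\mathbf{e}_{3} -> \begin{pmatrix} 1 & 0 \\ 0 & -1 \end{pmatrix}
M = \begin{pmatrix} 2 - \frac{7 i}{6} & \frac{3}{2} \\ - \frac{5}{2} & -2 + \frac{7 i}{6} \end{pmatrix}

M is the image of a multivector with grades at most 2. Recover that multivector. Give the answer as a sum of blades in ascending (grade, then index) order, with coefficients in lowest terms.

Method: 1, rho(e_{1}), rho(e_{2}), rho(e_{3}) form a trace-orthogonal basis of the 2x2 complex matrices (tr(X Y) = 2 if X = Y, else 0), so M = m0*1 + m1*rho(e_{1}) + m2*rho(e_{2}) + m3*rho(e_{3}) with m0 = tr(M)/2 = 0, m1 = tr(M rho(e_{1}))/2 = - \frac{1}{2}, m2 = tr(M rho(e_{2}))/2 = 2 i, m3 = tr(M rho(e_{3}))/2 = 2 - \frac{7 i}{6}.
Multiplying table entries, the bivector images are rho(e_{12}) = i*rho(e_{3}), rho(e_{13}) = -i*rho(e_{2}), rho(e_{23}) = i*rho(e_{1}); with real blade coefficients the real parts of m0..m3 are the coefficients of 1, e_{1}, e_{2}, e_{3} and the imaginary parts give the bivectors (e_{23}: Im m1, e_{13}: -Im m2, e_{12}: Im m3).
Answer: -\frac{1}{2} e_{1} + 2 e_{3} - \frac{7}{6} e_{12} - 2 e_{13}


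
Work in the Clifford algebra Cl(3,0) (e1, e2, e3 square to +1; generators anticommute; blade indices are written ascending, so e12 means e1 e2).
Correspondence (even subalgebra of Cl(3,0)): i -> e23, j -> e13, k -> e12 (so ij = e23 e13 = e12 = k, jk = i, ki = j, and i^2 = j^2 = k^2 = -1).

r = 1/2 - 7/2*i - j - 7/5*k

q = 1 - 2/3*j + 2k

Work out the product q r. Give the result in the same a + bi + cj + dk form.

In blades: q = 1 + 2*e12 - 2/3*e13, r = 1/2 - 7/5*e12 - e13 - 7/2*e23.
Distribute q over r term by term (generator squares from the signature, products reordered to ascending indices): (1)*r = 1/2 - 7/5*e12 - e13 - 7/2*e23; (2*e12)*r = 14/5 + e12 - 7*e13 + 2*e23; (-2/3*e13)*r = -2/3 - 7/3*e12 - 1/3*e13 + 14/15*e23.
Sum: 79/30 - 41/15*e12 - 25/3*e13 - 17/30*e23; translating back through the correspondence:
Answer: 79/30 - 17/30*i - 25/3*j - 41/15*k


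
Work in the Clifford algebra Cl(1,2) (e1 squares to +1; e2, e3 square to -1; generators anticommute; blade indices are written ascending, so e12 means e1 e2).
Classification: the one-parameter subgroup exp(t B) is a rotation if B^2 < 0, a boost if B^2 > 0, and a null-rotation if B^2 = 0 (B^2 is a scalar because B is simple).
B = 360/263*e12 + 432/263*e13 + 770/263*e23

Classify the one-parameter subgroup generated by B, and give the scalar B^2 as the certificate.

B^2 term by term: the squares give (360/263)^2*(e12)^2 + (432/263)^2*(e13)^2 + (770/263)^2*(e23)^2 = 129600/69169*(+1) + 186624/69169*(+1) + 592900/69169*(-1) = -4 (each basis 2-blade squares to minus the product of its generators' squares); cross terms between blades sharing an index anticommute and cancel. So B^2 = -4.
Answer: rotation, certificate B^2 = -4. Certificate logic: -4 is a conjugation-invariant scalar, so its sign fixes rotation versus boost versus null-rotation outright.


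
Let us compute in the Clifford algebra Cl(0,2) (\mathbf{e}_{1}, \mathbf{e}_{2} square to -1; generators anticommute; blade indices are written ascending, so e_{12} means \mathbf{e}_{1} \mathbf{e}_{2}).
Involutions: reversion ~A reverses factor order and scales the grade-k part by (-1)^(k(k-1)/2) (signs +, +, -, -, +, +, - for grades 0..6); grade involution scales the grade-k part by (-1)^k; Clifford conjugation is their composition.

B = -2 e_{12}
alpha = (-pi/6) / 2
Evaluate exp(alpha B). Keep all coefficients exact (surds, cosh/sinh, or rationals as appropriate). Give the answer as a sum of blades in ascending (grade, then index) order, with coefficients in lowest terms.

B^2 = (-2)^2*(e_{12})^2 = 4*(-1) = -4 (a basis 2-blade squares to minus the product of its generators' squares).
B^2 = -4 — the series telescopes trigonometrically here: l = 2, alpha*l = - \frac{\pi}{6}, so exp(alpha B) = cos(- \frac{\pi}{6}) + (sin(- \frac{\pi}{6})/2)*B = \frac{\sqrt{3}}{2} + (- \frac{1}{4})*B.
Answer: \frac{\sqrt{3}}{2} + \frac{1}{2} e_{12}


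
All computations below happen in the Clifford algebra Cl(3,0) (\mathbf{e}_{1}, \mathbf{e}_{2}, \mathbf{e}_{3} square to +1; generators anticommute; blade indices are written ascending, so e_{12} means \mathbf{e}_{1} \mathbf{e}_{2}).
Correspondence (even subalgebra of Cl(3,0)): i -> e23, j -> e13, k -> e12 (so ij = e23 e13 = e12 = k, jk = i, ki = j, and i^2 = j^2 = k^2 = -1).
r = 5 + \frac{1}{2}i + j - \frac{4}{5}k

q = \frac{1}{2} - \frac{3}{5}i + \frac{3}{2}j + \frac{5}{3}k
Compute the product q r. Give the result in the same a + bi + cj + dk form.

In blades: q = \frac{1}{2} + \frac{5}{3} e_{12} + \frac{3}{2} e_{13} - \frac{3}{5} e_{23}, r = 5 - \frac{4}{5} e_{12} + e_{13} + \frac{1}{2} e_{23}.
Distribute q over r term by term (generator squares from the signature, products reordered to ascending indices): (\frac{1}{2})*r = \frac{5}{2} - \frac{2}{5} e_{12} + \frac{1}{2} e_{13} + \frac{1}{4} e_{23}; (\frac{5}{3} e_{12})*r = \frac{4}{3} + \frac{25}{3} e_{12} + \frac{5}{6} e_{13} - \frac{5}{3} e_{23}; (\frac{3}{2} e_{13})*r = -\frac{3}{2} - \frac{3}{4} e_{12} + \frac{15}{2} e_{13} - \frac{6}{5} e_{23}; (-\frac{3}{5} e_{23})*r = \frac{3}{10} - \frac{3}{5} e_{12} - \frac{12}{25} e_{13} - 3 e_{23}.
Sum: \frac{79}{30} + \frac{79}{12} e_{12} + \frac{1253}{150} e_{13} - \frac{337}{60} e_{23}; translating back through the correspondence:
Answer: \frac{79}{30} - \frac{337}{60}i + \frac{1253}{150}j + \frac{79}{12}k


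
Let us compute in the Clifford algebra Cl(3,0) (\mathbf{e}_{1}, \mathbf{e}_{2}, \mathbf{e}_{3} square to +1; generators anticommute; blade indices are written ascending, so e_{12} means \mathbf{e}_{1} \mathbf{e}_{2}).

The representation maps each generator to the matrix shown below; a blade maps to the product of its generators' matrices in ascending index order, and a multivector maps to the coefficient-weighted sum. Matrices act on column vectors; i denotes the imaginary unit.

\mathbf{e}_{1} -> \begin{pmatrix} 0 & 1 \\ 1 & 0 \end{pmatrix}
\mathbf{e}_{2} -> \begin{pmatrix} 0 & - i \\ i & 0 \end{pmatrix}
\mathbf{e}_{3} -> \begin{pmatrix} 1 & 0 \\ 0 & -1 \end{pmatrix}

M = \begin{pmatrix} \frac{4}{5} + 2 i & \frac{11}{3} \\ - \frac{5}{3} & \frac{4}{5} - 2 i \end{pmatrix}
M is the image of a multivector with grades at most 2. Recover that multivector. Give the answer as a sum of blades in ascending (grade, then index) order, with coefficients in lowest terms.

Method: 1, rho(e_{1}), rho(e_{2}), rho(e_{3}) form a trace-orthogonal basis of the 2x2 complex matrices (tr(X Y) = 2 if X = Y, else 0), so M = m0*1 + m1*rho(e_{1}) + m2*rho(e_{2}) + m3*rho(e_{3}) with m0 = tr(M)/2 = \frac{4}{5}, m1 = tr(M rho(e_{1}))/2 = 1, m2 = tr(M rho(e_{2}))/2 = \frac{8 i}{3}, m3 = tr(M rho(e_{3}))/2 = 2 i.
Multiplying table entries, the bivector images are rho(e_{12}) = i*rho(e_{3}), rho(e_{13}) = -i*rho(e_{2}), rho(e_{23}) = i*rho(e_{1}); with real blade coefficients the real parts of m0..m3 are the coefficients of 1, e_{1}, e_{2}, e_{3} and the imaginary parts give the bivectors (e_{23}: Im m1, e_{13}: -Im m2, e_{12}: Im m3).
Answer: \frac{4}{5} + e_{1} + 2 e_{12} - \frac{8}{3} e_{13}


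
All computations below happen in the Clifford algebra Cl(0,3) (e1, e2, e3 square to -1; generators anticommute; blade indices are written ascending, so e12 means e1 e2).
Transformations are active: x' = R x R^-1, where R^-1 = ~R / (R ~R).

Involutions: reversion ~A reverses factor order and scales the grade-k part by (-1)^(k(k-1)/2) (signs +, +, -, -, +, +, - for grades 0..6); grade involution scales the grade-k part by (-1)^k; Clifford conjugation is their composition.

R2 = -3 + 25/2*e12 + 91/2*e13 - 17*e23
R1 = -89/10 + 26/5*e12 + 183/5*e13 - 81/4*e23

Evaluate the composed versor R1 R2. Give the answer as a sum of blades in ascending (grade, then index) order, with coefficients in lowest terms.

Distribute over the terms of R1 (each basis-blade product reordered to ascending indices, repeated generators contracted through their squares):
(-89/10) R2 = 267/10 - 445/4*e12 - 8099/20*e13 + 1513/10*e23
(26/5*e12) R2 = -65 - 78/5*e12 + 442/5*e13 + 1183/5*e23
(183/5*e13) R2 = -16653/10 - 3111/5*e12 - 549/5*e13 - 915/2*e23
(-81/4*e23) R2 = -1377/4 + 7371/8*e12 - 2025/8*e13 + 243/4*e23
Summing the partial products and collecting blades:
Answer: -40957/20 + 6893/40*e12 - 27179/40*e13 - 177/20*e23


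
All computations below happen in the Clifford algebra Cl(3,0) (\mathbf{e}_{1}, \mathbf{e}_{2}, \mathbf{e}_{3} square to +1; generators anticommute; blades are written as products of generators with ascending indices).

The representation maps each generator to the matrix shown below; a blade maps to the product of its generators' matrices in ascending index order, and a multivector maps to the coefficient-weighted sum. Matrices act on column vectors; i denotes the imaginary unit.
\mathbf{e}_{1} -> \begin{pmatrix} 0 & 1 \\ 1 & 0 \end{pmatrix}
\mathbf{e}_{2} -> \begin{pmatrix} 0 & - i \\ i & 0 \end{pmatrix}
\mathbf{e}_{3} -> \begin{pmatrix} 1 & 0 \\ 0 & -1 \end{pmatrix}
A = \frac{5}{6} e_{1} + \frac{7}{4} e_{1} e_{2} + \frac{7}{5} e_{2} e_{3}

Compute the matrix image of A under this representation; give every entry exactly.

Bivector images (products of the table entries): rho(e_{1} e_{2}) = rho(\mathbf{e}_{1})rho(\mathbf{e}_{2}) = \begin{pmatrix} i & 0 \\ 0 & - i \end{pmatrix}; rho(e_{2} e_{3}) = rho(\mathbf{e}_{2})rho(\mathbf{e}_{3}) = \begin{pmatrix} 0 & i \\ i & 0 \end{pmatrix}.
M = (\frac{5}{6})*rho(e_{1}) + (\frac{7}{4})*rho(e_{1} e_{2}) + (\frac{7}{5})*rho(e_{2} e_{3}), summed entrywise:
Answer: \begin{pmatrix} \frac{7 i}{4} & \frac{5}{6} + \frac{7 i}{5} \\ \frac{5}{6} + \frac{7 i}{5} & - \frac{7 i}{4} \end{pmatrix}


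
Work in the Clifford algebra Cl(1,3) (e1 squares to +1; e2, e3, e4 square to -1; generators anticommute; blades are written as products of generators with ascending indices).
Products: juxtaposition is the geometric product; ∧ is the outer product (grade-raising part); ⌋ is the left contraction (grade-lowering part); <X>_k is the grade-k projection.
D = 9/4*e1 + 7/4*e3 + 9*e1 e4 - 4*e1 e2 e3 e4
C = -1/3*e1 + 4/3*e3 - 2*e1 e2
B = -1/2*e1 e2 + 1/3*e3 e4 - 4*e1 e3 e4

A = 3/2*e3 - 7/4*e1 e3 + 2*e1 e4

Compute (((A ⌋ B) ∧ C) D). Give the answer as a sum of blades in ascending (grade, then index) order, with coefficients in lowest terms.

step 1: 8*e3 + 13/2*e4 - 6*e1 e4
step 2: 8/3*e1 e3 + 13/6*e1 e4 - 26/3*e3 e4 - 16*e1 e2 e3 - 13*e1 e2 e4 + 8*e1 e3 e4
step 3: 39/2 - 14/3*e1 + 149*e2 - 26*e3 - 2017/24*e4 - 20/3*e1 e2 + 78*e1 e3 + 14*e1 e4 - 134/3*e2 e3 - 223/12*e2 e4 - 6*e3 e4 - 559/24*e1 e3 e4 - 144*e2 e3 e4 + 91/4*e1 e2 e3 e4
Answer: 39/2 - 14/3*e1 + 149*e2 - 26*e3 - 2017/24*e4 - 20/3*e1 e2 + 78*e1 e3 + 14*e1 e4 - 134/3*e2 e3 - 223/12*e2 e4 - 6*e3 e4 - 559/24*e1 e3 e4 - 144*e2 e3 e4 + 91/4*e1 e2 e3 e4


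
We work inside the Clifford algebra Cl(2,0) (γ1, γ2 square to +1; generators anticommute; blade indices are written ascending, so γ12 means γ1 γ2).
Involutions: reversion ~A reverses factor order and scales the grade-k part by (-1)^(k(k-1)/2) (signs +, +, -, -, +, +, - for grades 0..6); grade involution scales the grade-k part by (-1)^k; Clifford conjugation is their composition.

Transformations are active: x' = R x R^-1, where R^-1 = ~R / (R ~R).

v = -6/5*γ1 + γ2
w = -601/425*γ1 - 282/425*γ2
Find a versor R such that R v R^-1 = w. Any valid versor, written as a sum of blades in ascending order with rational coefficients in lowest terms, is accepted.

Take R = v + w = -1111/425*γ1 + 143/425*γ2. Because q(v) = q(w) = 61/25, conjugation by R sends v exactly to w.
Answer: -1111/425*γ1 + 143/425*γ2


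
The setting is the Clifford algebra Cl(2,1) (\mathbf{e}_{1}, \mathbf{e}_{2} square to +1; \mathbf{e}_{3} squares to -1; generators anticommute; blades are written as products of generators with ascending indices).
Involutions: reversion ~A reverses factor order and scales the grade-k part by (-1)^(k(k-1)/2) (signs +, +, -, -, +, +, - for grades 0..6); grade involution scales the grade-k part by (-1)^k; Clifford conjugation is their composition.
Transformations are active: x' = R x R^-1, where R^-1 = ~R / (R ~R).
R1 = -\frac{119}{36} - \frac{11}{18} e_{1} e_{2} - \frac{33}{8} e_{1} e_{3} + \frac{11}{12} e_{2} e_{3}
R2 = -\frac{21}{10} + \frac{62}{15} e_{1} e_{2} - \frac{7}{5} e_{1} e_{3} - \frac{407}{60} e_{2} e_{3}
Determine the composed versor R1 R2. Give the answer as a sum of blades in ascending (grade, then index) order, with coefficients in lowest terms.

Distribute over the terms of R1 (each basis-blade product reordered to ascending indices, repeated generators contracted through their squares):
(-\frac{119}{36}) R2 = \frac{833}{120} - \frac{3689}{270} e_{1} e_{2} + \frac{833}{180} e_{1} e_{3} + \frac{48433}{2160} e_{2} e_{3}
(-\frac{11}{18} e_{1} e_{2}) R2 = \frac{341}{135} + \frac{77}{60} e_{1} e_{2} + \frac{4477}{1080} e_{1} e_{3} - \frac{77}{90} e_{2} e_{3}
(-\frac{33}{8} e_{1} e_{3}) R2 = \frac{231}{40} + \frac{4477}{160} e_{1} e_{2} + \frac{693}{80} e_{1} e_{3} - \frac{341}{20} e_{2} e_{3}
(\frac{11}{12} e_{2} e_{3}) R2 = -\frac{4477}{720} + \frac{77}{60} e_{1} e_{2} - \frac{341}{90} e_{1} e_{3} - \frac{77}{40} e_{2} e_{3}
Summing the partial products and collecting blades:
Answer: \frac{19493}{2160} + \frac{72943}{4320} e_{1} e_{2} + \frac{29477}{2160} e_{1} e_{3} + \frac{5599}{2160} e_{2} e_{3}


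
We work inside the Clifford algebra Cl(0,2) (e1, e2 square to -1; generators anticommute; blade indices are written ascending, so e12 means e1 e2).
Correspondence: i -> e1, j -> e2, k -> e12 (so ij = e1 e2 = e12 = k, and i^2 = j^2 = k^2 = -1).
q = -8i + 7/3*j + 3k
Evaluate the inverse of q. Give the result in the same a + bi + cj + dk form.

In blades: q = -8*e1 + 7/3*e2 + 3*e12.
With qbar = 8*e1 - 7/3*e2 - 3*e12 (scalar fixed, mapped units negated), q qbar = 706/9 (the sum of squared coefficients), so q^-1 = qbar / (706/9) = 36/353*e1 - 21/706*e2 - 27/706*e12; translating back:
Answer: 36/353*i - 21/706*j - 27/706*k


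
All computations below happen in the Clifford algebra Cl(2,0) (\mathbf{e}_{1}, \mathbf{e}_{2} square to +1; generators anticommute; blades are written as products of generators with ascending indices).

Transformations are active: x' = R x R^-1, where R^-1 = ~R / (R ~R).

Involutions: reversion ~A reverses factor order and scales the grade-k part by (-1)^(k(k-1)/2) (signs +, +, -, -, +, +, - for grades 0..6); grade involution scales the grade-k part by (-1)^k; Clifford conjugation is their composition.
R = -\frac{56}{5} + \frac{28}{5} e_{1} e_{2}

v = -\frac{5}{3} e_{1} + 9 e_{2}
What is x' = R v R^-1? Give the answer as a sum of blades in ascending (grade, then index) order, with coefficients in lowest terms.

~R = -\frac{56}{5} - \frac{28}{5} e_{1} e_{2}, and R ~R = \frac{784}{5}, so R^-1 = ~R / (\frac{784}{5}).
R v = \frac{1036}{15} e_{1} - \frac{1372}{15} e_{2}
Answer: -\frac{41}{5} e_{1} + \frac{61}{15} e_{2}
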